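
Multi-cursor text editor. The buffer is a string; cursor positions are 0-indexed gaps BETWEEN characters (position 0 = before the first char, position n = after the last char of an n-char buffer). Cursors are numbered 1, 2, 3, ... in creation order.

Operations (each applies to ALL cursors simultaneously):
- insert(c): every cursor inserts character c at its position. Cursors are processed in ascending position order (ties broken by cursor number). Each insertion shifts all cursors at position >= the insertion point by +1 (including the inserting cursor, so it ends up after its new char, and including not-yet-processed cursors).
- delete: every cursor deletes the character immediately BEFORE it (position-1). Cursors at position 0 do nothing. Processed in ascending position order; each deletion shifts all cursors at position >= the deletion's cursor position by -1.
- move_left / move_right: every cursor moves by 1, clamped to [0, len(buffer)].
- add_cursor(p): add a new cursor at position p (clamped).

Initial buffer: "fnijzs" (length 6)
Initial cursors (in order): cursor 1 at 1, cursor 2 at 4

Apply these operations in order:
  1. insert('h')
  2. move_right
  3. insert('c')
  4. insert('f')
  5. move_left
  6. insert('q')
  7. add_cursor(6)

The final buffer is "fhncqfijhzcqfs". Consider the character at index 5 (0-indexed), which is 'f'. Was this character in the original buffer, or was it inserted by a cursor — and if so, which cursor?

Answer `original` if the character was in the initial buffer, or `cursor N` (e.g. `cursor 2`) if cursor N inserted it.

Answer: cursor 1

Derivation:
After op 1 (insert('h')): buffer="fhnijhzs" (len 8), cursors c1@2 c2@6, authorship .1...2..
After op 2 (move_right): buffer="fhnijhzs" (len 8), cursors c1@3 c2@7, authorship .1...2..
After op 3 (insert('c')): buffer="fhncijhzcs" (len 10), cursors c1@4 c2@9, authorship .1.1..2.2.
After op 4 (insert('f')): buffer="fhncfijhzcfs" (len 12), cursors c1@5 c2@11, authorship .1.11..2.22.
After op 5 (move_left): buffer="fhncfijhzcfs" (len 12), cursors c1@4 c2@10, authorship .1.11..2.22.
After op 6 (insert('q')): buffer="fhncqfijhzcqfs" (len 14), cursors c1@5 c2@12, authorship .1.111..2.222.
After op 7 (add_cursor(6)): buffer="fhncqfijhzcqfs" (len 14), cursors c1@5 c3@6 c2@12, authorship .1.111..2.222.
Authorship (.=original, N=cursor N): . 1 . 1 1 1 . . 2 . 2 2 2 .
Index 5: author = 1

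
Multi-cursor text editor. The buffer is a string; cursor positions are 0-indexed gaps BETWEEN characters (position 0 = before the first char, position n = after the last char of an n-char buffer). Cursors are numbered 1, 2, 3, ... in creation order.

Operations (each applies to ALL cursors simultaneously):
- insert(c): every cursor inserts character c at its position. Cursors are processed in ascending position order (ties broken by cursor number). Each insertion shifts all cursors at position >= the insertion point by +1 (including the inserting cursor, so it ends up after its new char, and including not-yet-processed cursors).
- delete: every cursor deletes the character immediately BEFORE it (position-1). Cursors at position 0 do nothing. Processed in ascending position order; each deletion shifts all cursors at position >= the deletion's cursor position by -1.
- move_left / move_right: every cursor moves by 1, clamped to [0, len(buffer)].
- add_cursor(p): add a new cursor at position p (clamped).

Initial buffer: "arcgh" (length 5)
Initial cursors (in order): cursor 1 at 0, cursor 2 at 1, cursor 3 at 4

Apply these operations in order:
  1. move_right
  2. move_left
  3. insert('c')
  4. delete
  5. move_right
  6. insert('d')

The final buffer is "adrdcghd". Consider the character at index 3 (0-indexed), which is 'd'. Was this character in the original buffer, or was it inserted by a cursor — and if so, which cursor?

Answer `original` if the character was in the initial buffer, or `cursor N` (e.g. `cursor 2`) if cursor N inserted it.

After op 1 (move_right): buffer="arcgh" (len 5), cursors c1@1 c2@2 c3@5, authorship .....
After op 2 (move_left): buffer="arcgh" (len 5), cursors c1@0 c2@1 c3@4, authorship .....
After op 3 (insert('c')): buffer="cacrcgch" (len 8), cursors c1@1 c2@3 c3@7, authorship 1.2...3.
After op 4 (delete): buffer="arcgh" (len 5), cursors c1@0 c2@1 c3@4, authorship .....
After op 5 (move_right): buffer="arcgh" (len 5), cursors c1@1 c2@2 c3@5, authorship .....
After op 6 (insert('d')): buffer="adrdcghd" (len 8), cursors c1@2 c2@4 c3@8, authorship .1.2...3
Authorship (.=original, N=cursor N): . 1 . 2 . . . 3
Index 3: author = 2

Answer: cursor 2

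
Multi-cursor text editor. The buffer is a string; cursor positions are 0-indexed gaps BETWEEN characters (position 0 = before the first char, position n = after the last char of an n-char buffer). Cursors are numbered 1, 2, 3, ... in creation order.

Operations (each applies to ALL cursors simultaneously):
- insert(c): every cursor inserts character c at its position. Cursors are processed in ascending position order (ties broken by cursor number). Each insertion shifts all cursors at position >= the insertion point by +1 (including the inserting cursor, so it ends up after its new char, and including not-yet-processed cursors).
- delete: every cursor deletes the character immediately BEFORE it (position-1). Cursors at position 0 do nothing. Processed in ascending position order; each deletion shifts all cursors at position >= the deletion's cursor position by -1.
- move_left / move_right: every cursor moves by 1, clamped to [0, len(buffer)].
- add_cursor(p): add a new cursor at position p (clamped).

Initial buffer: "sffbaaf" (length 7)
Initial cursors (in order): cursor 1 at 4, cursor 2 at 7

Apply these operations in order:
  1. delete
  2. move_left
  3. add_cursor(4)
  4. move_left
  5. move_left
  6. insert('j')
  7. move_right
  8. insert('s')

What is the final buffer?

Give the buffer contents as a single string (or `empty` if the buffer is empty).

Answer: jssfjjfssaa

Derivation:
After op 1 (delete): buffer="sffaa" (len 5), cursors c1@3 c2@5, authorship .....
After op 2 (move_left): buffer="sffaa" (len 5), cursors c1@2 c2@4, authorship .....
After op 3 (add_cursor(4)): buffer="sffaa" (len 5), cursors c1@2 c2@4 c3@4, authorship .....
After op 4 (move_left): buffer="sffaa" (len 5), cursors c1@1 c2@3 c3@3, authorship .....
After op 5 (move_left): buffer="sffaa" (len 5), cursors c1@0 c2@2 c3@2, authorship .....
After op 6 (insert('j')): buffer="jsfjjfaa" (len 8), cursors c1@1 c2@5 c3@5, authorship 1..23...
After op 7 (move_right): buffer="jsfjjfaa" (len 8), cursors c1@2 c2@6 c3@6, authorship 1..23...
After op 8 (insert('s')): buffer="jssfjjfssaa" (len 11), cursors c1@3 c2@9 c3@9, authorship 1.1.23.23..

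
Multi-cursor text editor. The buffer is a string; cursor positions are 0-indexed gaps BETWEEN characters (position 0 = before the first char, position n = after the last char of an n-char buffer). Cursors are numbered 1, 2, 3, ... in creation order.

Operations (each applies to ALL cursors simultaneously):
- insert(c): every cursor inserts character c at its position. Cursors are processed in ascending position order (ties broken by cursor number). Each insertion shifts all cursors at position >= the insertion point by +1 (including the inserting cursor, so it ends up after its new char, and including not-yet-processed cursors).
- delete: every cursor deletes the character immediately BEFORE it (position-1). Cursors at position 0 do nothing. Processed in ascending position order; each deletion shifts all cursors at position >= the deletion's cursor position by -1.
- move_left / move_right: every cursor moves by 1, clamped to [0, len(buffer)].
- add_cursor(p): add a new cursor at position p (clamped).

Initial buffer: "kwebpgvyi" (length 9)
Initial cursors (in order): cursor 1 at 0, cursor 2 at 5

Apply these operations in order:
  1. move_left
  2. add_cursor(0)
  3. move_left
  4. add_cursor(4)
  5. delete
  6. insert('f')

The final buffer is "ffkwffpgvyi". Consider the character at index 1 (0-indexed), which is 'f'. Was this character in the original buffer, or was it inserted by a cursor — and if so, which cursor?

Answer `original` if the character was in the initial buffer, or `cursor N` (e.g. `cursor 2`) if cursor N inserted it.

After op 1 (move_left): buffer="kwebpgvyi" (len 9), cursors c1@0 c2@4, authorship .........
After op 2 (add_cursor(0)): buffer="kwebpgvyi" (len 9), cursors c1@0 c3@0 c2@4, authorship .........
After op 3 (move_left): buffer="kwebpgvyi" (len 9), cursors c1@0 c3@0 c2@3, authorship .........
After op 4 (add_cursor(4)): buffer="kwebpgvyi" (len 9), cursors c1@0 c3@0 c2@3 c4@4, authorship .........
After op 5 (delete): buffer="kwpgvyi" (len 7), cursors c1@0 c3@0 c2@2 c4@2, authorship .......
After op 6 (insert('f')): buffer="ffkwffpgvyi" (len 11), cursors c1@2 c3@2 c2@6 c4@6, authorship 13..24.....
Authorship (.=original, N=cursor N): 1 3 . . 2 4 . . . . .
Index 1: author = 3

Answer: cursor 3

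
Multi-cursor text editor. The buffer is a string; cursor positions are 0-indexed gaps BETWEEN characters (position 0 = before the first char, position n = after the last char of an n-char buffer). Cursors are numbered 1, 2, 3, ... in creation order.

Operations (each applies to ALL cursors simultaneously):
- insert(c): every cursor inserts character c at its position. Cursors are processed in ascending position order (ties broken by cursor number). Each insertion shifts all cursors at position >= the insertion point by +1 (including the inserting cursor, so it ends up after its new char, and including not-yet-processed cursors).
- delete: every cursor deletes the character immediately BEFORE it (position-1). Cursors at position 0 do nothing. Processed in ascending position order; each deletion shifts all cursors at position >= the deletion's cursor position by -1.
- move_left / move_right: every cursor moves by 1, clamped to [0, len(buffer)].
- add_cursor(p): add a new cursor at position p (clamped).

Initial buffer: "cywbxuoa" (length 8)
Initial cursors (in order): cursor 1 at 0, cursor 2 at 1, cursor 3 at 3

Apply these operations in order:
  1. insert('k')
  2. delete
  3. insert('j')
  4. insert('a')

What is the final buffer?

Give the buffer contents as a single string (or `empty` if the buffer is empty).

Answer: jacjaywjabxuoa

Derivation:
After op 1 (insert('k')): buffer="kckywkbxuoa" (len 11), cursors c1@1 c2@3 c3@6, authorship 1.2..3.....
After op 2 (delete): buffer="cywbxuoa" (len 8), cursors c1@0 c2@1 c3@3, authorship ........
After op 3 (insert('j')): buffer="jcjywjbxuoa" (len 11), cursors c1@1 c2@3 c3@6, authorship 1.2..3.....
After op 4 (insert('a')): buffer="jacjaywjabxuoa" (len 14), cursors c1@2 c2@5 c3@9, authorship 11.22..33.....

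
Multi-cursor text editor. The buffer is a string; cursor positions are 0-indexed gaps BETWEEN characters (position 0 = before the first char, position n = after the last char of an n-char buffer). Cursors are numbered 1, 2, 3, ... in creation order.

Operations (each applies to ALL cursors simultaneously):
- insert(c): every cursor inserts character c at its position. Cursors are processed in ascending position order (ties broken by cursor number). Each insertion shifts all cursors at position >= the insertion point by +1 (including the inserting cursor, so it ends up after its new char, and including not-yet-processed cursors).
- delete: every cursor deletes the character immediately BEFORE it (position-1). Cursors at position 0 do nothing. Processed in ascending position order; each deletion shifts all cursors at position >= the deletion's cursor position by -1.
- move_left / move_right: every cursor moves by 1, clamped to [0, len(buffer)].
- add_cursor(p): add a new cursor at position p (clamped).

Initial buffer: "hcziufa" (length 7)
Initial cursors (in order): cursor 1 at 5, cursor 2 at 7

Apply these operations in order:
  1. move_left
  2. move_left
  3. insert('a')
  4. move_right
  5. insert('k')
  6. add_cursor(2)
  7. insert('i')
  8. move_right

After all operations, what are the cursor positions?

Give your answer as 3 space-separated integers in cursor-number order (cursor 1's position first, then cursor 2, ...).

After op 1 (move_left): buffer="hcziufa" (len 7), cursors c1@4 c2@6, authorship .......
After op 2 (move_left): buffer="hcziufa" (len 7), cursors c1@3 c2@5, authorship .......
After op 3 (insert('a')): buffer="hczaiuafa" (len 9), cursors c1@4 c2@7, authorship ...1..2..
After op 4 (move_right): buffer="hczaiuafa" (len 9), cursors c1@5 c2@8, authorship ...1..2..
After op 5 (insert('k')): buffer="hczaikuafka" (len 11), cursors c1@6 c2@10, authorship ...1.1.2.2.
After op 6 (add_cursor(2)): buffer="hczaikuafka" (len 11), cursors c3@2 c1@6 c2@10, authorship ...1.1.2.2.
After op 7 (insert('i')): buffer="hcizaikiuafkia" (len 14), cursors c3@3 c1@8 c2@13, authorship ..3.1.11.2.22.
After op 8 (move_right): buffer="hcizaikiuafkia" (len 14), cursors c3@4 c1@9 c2@14, authorship ..3.1.11.2.22.

Answer: 9 14 4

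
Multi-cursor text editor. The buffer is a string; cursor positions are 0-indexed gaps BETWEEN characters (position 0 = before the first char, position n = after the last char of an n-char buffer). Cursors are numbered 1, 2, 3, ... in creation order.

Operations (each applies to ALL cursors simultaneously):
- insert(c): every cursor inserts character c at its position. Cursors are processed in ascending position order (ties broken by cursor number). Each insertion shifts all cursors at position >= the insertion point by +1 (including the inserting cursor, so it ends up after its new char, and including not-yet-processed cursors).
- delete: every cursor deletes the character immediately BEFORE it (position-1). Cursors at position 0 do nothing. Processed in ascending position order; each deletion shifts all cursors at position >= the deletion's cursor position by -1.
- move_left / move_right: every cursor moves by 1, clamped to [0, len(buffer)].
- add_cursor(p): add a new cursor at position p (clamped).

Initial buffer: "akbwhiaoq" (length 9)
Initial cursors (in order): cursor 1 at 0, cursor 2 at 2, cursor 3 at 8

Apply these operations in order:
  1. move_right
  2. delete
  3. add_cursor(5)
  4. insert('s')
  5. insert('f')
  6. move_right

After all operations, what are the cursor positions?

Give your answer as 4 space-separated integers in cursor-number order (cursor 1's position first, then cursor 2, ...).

Answer: 3 6 14 12

Derivation:
After op 1 (move_right): buffer="akbwhiaoq" (len 9), cursors c1@1 c2@3 c3@9, authorship .........
After op 2 (delete): buffer="kwhiao" (len 6), cursors c1@0 c2@1 c3@6, authorship ......
After op 3 (add_cursor(5)): buffer="kwhiao" (len 6), cursors c1@0 c2@1 c4@5 c3@6, authorship ......
After op 4 (insert('s')): buffer="skswhiasos" (len 10), cursors c1@1 c2@3 c4@8 c3@10, authorship 1.2....4.3
After op 5 (insert('f')): buffer="sfksfwhiasfosf" (len 14), cursors c1@2 c2@5 c4@11 c3@14, authorship 11.22....44.33
After op 6 (move_right): buffer="sfksfwhiasfosf" (len 14), cursors c1@3 c2@6 c4@12 c3@14, authorship 11.22....44.33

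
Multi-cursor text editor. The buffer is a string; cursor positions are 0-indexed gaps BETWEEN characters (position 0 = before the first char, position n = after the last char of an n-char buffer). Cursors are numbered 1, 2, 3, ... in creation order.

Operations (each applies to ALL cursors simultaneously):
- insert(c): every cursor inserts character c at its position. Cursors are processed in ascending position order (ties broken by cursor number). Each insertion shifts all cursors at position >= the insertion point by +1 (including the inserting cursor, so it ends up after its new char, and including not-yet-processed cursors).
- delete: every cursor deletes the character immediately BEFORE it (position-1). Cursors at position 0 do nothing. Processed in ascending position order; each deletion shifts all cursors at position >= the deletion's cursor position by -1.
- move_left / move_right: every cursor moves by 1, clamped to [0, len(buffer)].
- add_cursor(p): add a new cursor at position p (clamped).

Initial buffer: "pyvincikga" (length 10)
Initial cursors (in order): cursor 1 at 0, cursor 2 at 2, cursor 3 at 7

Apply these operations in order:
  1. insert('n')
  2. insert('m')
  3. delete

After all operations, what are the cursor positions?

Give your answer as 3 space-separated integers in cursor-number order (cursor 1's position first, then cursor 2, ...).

After op 1 (insert('n')): buffer="npynvincinkga" (len 13), cursors c1@1 c2@4 c3@10, authorship 1..2.....3...
After op 2 (insert('m')): buffer="nmpynmvincinmkga" (len 16), cursors c1@2 c2@6 c3@13, authorship 11..22.....33...
After op 3 (delete): buffer="npynvincinkga" (len 13), cursors c1@1 c2@4 c3@10, authorship 1..2.....3...

Answer: 1 4 10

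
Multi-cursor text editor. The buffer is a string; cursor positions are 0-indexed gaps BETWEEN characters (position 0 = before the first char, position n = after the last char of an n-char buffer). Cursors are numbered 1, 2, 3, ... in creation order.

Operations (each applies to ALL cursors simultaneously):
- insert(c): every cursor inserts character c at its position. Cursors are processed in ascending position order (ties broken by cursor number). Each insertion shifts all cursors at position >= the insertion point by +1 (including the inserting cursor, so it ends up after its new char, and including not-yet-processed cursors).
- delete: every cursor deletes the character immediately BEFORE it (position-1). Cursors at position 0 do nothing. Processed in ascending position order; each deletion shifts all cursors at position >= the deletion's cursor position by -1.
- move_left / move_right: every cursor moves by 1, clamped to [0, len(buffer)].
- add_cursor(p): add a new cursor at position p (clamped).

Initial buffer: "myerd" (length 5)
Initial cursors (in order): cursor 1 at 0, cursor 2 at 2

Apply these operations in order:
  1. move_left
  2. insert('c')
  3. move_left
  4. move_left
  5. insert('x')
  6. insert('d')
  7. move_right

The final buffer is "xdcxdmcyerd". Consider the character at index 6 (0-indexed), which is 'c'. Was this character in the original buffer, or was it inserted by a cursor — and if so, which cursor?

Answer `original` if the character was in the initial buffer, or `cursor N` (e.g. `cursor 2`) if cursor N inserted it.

After op 1 (move_left): buffer="myerd" (len 5), cursors c1@0 c2@1, authorship .....
After op 2 (insert('c')): buffer="cmcyerd" (len 7), cursors c1@1 c2@3, authorship 1.2....
After op 3 (move_left): buffer="cmcyerd" (len 7), cursors c1@0 c2@2, authorship 1.2....
After op 4 (move_left): buffer="cmcyerd" (len 7), cursors c1@0 c2@1, authorship 1.2....
After op 5 (insert('x')): buffer="xcxmcyerd" (len 9), cursors c1@1 c2@3, authorship 112.2....
After op 6 (insert('d')): buffer="xdcxdmcyerd" (len 11), cursors c1@2 c2@5, authorship 11122.2....
After op 7 (move_right): buffer="xdcxdmcyerd" (len 11), cursors c1@3 c2@6, authorship 11122.2....
Authorship (.=original, N=cursor N): 1 1 1 2 2 . 2 . . . .
Index 6: author = 2

Answer: cursor 2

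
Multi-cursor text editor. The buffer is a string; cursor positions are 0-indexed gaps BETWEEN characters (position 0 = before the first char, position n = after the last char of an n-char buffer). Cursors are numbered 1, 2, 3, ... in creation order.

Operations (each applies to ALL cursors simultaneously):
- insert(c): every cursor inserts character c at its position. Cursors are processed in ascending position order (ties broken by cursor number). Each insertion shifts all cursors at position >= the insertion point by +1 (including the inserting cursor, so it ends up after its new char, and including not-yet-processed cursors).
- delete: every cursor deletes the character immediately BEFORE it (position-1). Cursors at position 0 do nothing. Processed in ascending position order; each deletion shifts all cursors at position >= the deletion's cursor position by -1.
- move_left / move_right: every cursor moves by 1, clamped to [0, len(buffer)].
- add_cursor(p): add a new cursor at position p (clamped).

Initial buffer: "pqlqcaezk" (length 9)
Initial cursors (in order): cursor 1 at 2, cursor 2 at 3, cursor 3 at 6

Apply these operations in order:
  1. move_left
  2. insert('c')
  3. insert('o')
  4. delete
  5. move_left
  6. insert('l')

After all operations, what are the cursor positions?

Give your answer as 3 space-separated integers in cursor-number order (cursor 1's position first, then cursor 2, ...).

Answer: 2 5 10

Derivation:
After op 1 (move_left): buffer="pqlqcaezk" (len 9), cursors c1@1 c2@2 c3@5, authorship .........
After op 2 (insert('c')): buffer="pcqclqccaezk" (len 12), cursors c1@2 c2@4 c3@8, authorship .1.2...3....
After op 3 (insert('o')): buffer="pcoqcolqccoaezk" (len 15), cursors c1@3 c2@6 c3@11, authorship .11.22...33....
After op 4 (delete): buffer="pcqclqccaezk" (len 12), cursors c1@2 c2@4 c3@8, authorship .1.2...3....
After op 5 (move_left): buffer="pcqclqccaezk" (len 12), cursors c1@1 c2@3 c3@7, authorship .1.2...3....
After op 6 (insert('l')): buffer="plcqlclqclcaezk" (len 15), cursors c1@2 c2@5 c3@10, authorship .11.22...33....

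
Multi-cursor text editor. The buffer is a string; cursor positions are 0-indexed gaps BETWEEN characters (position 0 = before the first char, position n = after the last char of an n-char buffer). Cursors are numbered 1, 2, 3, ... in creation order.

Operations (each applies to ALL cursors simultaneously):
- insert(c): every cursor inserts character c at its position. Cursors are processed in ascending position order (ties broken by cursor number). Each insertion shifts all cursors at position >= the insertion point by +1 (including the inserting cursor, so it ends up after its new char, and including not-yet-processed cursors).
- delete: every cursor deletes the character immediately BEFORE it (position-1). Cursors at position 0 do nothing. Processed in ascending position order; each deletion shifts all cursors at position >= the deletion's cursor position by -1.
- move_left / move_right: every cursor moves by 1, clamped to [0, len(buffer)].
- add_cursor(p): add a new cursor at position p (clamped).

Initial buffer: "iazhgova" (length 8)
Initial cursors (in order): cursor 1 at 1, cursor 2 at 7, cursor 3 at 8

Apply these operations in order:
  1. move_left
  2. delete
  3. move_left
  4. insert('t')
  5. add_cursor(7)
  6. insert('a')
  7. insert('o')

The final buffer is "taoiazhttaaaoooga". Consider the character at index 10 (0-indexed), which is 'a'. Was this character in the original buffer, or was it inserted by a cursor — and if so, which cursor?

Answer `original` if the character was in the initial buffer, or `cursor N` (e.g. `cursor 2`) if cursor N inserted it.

Answer: cursor 3

Derivation:
After op 1 (move_left): buffer="iazhgova" (len 8), cursors c1@0 c2@6 c3@7, authorship ........
After op 2 (delete): buffer="iazhga" (len 6), cursors c1@0 c2@5 c3@5, authorship ......
After op 3 (move_left): buffer="iazhga" (len 6), cursors c1@0 c2@4 c3@4, authorship ......
After op 4 (insert('t')): buffer="tiazhttga" (len 9), cursors c1@1 c2@7 c3@7, authorship 1....23..
After op 5 (add_cursor(7)): buffer="tiazhttga" (len 9), cursors c1@1 c2@7 c3@7 c4@7, authorship 1....23..
After op 6 (insert('a')): buffer="taiazhttaaaga" (len 13), cursors c1@2 c2@11 c3@11 c4@11, authorship 11....23234..
After op 7 (insert('o')): buffer="taoiazhttaaaoooga" (len 17), cursors c1@3 c2@15 c3@15 c4@15, authorship 111....23234234..
Authorship (.=original, N=cursor N): 1 1 1 . . . . 2 3 2 3 4 2 3 4 . .
Index 10: author = 3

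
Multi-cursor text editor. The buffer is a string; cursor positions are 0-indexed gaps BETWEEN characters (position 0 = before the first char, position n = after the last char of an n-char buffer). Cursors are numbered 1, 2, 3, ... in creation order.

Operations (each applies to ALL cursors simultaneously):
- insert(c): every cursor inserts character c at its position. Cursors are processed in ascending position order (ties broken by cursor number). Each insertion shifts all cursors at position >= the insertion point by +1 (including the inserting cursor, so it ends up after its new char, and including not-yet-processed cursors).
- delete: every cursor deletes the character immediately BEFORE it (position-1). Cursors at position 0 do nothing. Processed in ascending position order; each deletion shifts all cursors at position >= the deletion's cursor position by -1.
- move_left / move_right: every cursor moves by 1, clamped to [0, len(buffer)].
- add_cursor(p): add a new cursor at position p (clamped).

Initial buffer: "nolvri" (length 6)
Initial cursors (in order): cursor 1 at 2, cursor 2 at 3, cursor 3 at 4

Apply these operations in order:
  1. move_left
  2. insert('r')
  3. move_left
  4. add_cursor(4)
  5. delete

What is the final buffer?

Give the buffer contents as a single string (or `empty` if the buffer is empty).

Answer: rrvri

Derivation:
After op 1 (move_left): buffer="nolvri" (len 6), cursors c1@1 c2@2 c3@3, authorship ......
After op 2 (insert('r')): buffer="nrorlrvri" (len 9), cursors c1@2 c2@4 c3@6, authorship .1.2.3...
After op 3 (move_left): buffer="nrorlrvri" (len 9), cursors c1@1 c2@3 c3@5, authorship .1.2.3...
After op 4 (add_cursor(4)): buffer="nrorlrvri" (len 9), cursors c1@1 c2@3 c4@4 c3@5, authorship .1.2.3...
After op 5 (delete): buffer="rrvri" (len 5), cursors c1@0 c2@1 c3@1 c4@1, authorship 13...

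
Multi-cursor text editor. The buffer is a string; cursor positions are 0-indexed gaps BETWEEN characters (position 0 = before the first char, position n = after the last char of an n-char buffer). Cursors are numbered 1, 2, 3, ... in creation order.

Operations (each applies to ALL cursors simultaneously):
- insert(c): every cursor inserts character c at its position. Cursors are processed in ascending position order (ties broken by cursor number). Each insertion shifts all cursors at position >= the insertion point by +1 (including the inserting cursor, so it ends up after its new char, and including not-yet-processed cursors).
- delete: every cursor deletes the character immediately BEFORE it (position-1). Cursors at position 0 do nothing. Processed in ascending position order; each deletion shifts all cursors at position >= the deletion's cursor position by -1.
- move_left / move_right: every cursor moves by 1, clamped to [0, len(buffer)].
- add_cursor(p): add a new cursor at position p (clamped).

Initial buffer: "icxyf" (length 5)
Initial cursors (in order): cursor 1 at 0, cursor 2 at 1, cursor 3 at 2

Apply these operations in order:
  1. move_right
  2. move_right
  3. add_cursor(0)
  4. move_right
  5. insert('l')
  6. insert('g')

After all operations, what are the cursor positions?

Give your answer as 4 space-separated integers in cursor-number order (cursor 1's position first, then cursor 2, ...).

After op 1 (move_right): buffer="icxyf" (len 5), cursors c1@1 c2@2 c3@3, authorship .....
After op 2 (move_right): buffer="icxyf" (len 5), cursors c1@2 c2@3 c3@4, authorship .....
After op 3 (add_cursor(0)): buffer="icxyf" (len 5), cursors c4@0 c1@2 c2@3 c3@4, authorship .....
After op 4 (move_right): buffer="icxyf" (len 5), cursors c4@1 c1@3 c2@4 c3@5, authorship .....
After op 5 (insert('l')): buffer="ilcxlylfl" (len 9), cursors c4@2 c1@5 c2@7 c3@9, authorship .4..1.2.3
After op 6 (insert('g')): buffer="ilgcxlgylgflg" (len 13), cursors c4@3 c1@7 c2@10 c3@13, authorship .44..11.22.33

Answer: 7 10 13 3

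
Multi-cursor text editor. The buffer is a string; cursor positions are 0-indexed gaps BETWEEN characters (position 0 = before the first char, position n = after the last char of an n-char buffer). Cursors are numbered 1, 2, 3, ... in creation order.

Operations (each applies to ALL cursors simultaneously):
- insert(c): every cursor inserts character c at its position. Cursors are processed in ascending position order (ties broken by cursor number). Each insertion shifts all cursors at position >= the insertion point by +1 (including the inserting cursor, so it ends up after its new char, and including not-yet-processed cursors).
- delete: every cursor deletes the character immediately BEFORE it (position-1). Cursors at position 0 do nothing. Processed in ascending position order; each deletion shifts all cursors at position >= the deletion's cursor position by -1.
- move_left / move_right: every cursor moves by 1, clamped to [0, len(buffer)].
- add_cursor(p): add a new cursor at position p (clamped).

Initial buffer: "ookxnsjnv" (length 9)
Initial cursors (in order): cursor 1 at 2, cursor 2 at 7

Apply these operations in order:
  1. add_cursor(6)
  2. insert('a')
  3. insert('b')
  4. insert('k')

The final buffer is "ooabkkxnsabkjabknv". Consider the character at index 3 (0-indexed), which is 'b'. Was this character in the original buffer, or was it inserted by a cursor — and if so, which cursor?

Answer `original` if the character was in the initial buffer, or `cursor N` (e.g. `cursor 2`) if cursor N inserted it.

After op 1 (add_cursor(6)): buffer="ookxnsjnv" (len 9), cursors c1@2 c3@6 c2@7, authorship .........
After op 2 (insert('a')): buffer="ooakxnsajanv" (len 12), cursors c1@3 c3@8 c2@10, authorship ..1....3.2..
After op 3 (insert('b')): buffer="ooabkxnsabjabnv" (len 15), cursors c1@4 c3@10 c2@13, authorship ..11....33.22..
After op 4 (insert('k')): buffer="ooabkkxnsabkjabknv" (len 18), cursors c1@5 c3@12 c2@16, authorship ..111....333.222..
Authorship (.=original, N=cursor N): . . 1 1 1 . . . . 3 3 3 . 2 2 2 . .
Index 3: author = 1

Answer: cursor 1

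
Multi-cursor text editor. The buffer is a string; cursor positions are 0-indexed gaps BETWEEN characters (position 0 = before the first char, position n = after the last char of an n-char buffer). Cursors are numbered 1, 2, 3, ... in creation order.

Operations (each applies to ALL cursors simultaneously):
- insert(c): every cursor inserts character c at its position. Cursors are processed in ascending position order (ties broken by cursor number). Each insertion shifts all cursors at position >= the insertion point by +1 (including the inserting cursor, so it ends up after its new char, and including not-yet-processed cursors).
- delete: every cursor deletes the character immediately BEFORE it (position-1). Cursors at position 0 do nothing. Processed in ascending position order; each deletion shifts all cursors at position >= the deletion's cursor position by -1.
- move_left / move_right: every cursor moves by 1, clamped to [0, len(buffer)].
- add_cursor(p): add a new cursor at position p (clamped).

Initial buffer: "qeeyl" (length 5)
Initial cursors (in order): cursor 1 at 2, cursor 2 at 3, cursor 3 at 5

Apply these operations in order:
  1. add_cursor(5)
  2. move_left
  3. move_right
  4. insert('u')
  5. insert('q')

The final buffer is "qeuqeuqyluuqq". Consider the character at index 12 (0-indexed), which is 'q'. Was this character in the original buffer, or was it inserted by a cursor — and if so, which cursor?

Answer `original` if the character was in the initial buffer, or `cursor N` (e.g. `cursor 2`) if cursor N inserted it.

After op 1 (add_cursor(5)): buffer="qeeyl" (len 5), cursors c1@2 c2@3 c3@5 c4@5, authorship .....
After op 2 (move_left): buffer="qeeyl" (len 5), cursors c1@1 c2@2 c3@4 c4@4, authorship .....
After op 3 (move_right): buffer="qeeyl" (len 5), cursors c1@2 c2@3 c3@5 c4@5, authorship .....
After op 4 (insert('u')): buffer="qeueuyluu" (len 9), cursors c1@3 c2@5 c3@9 c4@9, authorship ..1.2..34
After op 5 (insert('q')): buffer="qeuqeuqyluuqq" (len 13), cursors c1@4 c2@7 c3@13 c4@13, authorship ..11.22..3434
Authorship (.=original, N=cursor N): . . 1 1 . 2 2 . . 3 4 3 4
Index 12: author = 4

Answer: cursor 4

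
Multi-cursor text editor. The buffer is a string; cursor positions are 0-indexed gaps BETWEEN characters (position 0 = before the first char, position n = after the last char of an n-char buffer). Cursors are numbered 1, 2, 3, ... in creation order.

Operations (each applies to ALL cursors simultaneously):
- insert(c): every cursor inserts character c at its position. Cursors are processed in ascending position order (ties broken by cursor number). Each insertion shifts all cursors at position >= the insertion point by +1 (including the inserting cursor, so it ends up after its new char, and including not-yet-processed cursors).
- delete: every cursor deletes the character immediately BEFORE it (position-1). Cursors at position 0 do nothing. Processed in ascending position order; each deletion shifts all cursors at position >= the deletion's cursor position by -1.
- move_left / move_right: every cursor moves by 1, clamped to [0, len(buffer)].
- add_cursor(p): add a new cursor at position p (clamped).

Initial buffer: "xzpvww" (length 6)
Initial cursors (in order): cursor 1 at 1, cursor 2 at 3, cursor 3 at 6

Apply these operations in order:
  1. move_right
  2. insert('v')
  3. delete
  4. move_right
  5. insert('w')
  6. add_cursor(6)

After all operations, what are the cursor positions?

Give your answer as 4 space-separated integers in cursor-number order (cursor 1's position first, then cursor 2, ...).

Answer: 4 7 9 6

Derivation:
After op 1 (move_right): buffer="xzpvww" (len 6), cursors c1@2 c2@4 c3@6, authorship ......
After op 2 (insert('v')): buffer="xzvpvvwwv" (len 9), cursors c1@3 c2@6 c3@9, authorship ..1..2..3
After op 3 (delete): buffer="xzpvww" (len 6), cursors c1@2 c2@4 c3@6, authorship ......
After op 4 (move_right): buffer="xzpvww" (len 6), cursors c1@3 c2@5 c3@6, authorship ......
After op 5 (insert('w')): buffer="xzpwvwwww" (len 9), cursors c1@4 c2@7 c3@9, authorship ...1..2.3
After op 6 (add_cursor(6)): buffer="xzpwvwwww" (len 9), cursors c1@4 c4@6 c2@7 c3@9, authorship ...1..2.3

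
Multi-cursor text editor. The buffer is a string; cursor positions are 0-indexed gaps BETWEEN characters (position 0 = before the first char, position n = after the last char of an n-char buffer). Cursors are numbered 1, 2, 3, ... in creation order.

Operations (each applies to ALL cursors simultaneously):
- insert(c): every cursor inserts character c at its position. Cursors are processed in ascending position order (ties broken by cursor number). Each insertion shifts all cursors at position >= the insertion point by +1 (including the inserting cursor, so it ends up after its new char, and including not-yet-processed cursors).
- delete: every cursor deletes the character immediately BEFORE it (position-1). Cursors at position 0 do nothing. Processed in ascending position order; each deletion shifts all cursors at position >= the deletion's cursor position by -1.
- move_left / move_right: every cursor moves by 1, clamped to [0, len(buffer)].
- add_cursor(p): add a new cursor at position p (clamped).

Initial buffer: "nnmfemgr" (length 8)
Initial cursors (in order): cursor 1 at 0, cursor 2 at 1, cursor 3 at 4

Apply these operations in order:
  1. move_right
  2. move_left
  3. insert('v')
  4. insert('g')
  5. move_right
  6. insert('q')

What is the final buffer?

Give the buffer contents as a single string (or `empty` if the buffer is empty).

After op 1 (move_right): buffer="nnmfemgr" (len 8), cursors c1@1 c2@2 c3@5, authorship ........
After op 2 (move_left): buffer="nnmfemgr" (len 8), cursors c1@0 c2@1 c3@4, authorship ........
After op 3 (insert('v')): buffer="vnvnmfvemgr" (len 11), cursors c1@1 c2@3 c3@7, authorship 1.2...3....
After op 4 (insert('g')): buffer="vgnvgnmfvgemgr" (len 14), cursors c1@2 c2@5 c3@10, authorship 11.22...33....
After op 5 (move_right): buffer="vgnvgnmfvgemgr" (len 14), cursors c1@3 c2@6 c3@11, authorship 11.22...33....
After op 6 (insert('q')): buffer="vgnqvgnqmfvgeqmgr" (len 17), cursors c1@4 c2@8 c3@14, authorship 11.122.2..33.3...

Answer: vgnqvgnqmfvgeqmgr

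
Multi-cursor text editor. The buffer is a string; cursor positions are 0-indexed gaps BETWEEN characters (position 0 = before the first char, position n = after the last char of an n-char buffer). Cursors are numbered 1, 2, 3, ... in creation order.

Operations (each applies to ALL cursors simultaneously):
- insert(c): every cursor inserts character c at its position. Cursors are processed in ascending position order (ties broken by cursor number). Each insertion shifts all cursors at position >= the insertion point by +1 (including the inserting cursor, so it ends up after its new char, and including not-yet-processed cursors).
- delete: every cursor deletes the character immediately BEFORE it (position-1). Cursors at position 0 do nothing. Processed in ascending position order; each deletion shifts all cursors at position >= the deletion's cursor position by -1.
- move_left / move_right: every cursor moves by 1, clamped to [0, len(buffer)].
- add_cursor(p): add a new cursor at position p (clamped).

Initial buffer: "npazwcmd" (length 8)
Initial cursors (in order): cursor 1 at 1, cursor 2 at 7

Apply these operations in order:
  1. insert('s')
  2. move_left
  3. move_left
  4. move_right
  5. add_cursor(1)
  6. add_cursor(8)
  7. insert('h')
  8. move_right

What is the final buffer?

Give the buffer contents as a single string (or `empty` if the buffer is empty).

After op 1 (insert('s')): buffer="nspazwcmsd" (len 10), cursors c1@2 c2@9, authorship .1......2.
After op 2 (move_left): buffer="nspazwcmsd" (len 10), cursors c1@1 c2@8, authorship .1......2.
After op 3 (move_left): buffer="nspazwcmsd" (len 10), cursors c1@0 c2@7, authorship .1......2.
After op 4 (move_right): buffer="nspazwcmsd" (len 10), cursors c1@1 c2@8, authorship .1......2.
After op 5 (add_cursor(1)): buffer="nspazwcmsd" (len 10), cursors c1@1 c3@1 c2@8, authorship .1......2.
After op 6 (add_cursor(8)): buffer="nspazwcmsd" (len 10), cursors c1@1 c3@1 c2@8 c4@8, authorship .1......2.
After op 7 (insert('h')): buffer="nhhspazwcmhhsd" (len 14), cursors c1@3 c3@3 c2@12 c4@12, authorship .131......242.
After op 8 (move_right): buffer="nhhspazwcmhhsd" (len 14), cursors c1@4 c3@4 c2@13 c4@13, authorship .131......242.

Answer: nhhspazwcmhhsd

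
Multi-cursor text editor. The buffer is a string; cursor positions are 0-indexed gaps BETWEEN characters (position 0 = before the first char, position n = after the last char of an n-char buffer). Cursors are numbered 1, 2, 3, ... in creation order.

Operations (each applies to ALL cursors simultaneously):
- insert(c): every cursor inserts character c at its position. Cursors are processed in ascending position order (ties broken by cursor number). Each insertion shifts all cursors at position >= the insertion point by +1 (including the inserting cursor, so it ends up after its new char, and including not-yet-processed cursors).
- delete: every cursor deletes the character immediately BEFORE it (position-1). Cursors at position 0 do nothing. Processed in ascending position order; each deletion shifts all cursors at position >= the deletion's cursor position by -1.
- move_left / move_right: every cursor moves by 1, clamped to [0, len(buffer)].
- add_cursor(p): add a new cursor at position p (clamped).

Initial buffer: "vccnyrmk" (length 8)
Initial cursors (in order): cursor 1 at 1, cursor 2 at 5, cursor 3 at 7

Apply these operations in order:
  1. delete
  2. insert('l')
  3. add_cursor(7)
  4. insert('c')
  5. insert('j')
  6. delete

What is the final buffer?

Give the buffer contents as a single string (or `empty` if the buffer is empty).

Answer: lcccnlcrlcck

Derivation:
After op 1 (delete): buffer="ccnrk" (len 5), cursors c1@0 c2@3 c3@4, authorship .....
After op 2 (insert('l')): buffer="lccnlrlk" (len 8), cursors c1@1 c2@5 c3@7, authorship 1...2.3.
After op 3 (add_cursor(7)): buffer="lccnlrlk" (len 8), cursors c1@1 c2@5 c3@7 c4@7, authorship 1...2.3.
After op 4 (insert('c')): buffer="lcccnlcrlcck" (len 12), cursors c1@2 c2@7 c3@11 c4@11, authorship 11...22.334.
After op 5 (insert('j')): buffer="lcjccnlcjrlccjjk" (len 16), cursors c1@3 c2@9 c3@15 c4@15, authorship 111...222.33434.
After op 6 (delete): buffer="lcccnlcrlcck" (len 12), cursors c1@2 c2@7 c3@11 c4@11, authorship 11...22.334.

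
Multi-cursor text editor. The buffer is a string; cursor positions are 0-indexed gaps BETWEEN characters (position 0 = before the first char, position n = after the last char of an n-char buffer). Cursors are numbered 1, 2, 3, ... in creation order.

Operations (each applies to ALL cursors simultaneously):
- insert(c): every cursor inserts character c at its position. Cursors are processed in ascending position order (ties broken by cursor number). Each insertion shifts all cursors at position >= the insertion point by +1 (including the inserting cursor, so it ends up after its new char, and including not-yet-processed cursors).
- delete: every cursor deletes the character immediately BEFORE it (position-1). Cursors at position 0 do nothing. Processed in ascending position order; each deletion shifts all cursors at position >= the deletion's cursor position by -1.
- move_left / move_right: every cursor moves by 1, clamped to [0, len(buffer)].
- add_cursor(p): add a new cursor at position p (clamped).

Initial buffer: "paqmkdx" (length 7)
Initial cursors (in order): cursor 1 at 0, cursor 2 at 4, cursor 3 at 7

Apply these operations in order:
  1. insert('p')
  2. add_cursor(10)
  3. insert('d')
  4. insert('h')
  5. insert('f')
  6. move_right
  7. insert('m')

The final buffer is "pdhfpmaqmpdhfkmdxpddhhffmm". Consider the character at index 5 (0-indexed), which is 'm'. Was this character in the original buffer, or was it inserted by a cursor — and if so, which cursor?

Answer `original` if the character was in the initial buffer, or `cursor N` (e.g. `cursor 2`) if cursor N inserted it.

Answer: cursor 1

Derivation:
After op 1 (insert('p')): buffer="ppaqmpkdxp" (len 10), cursors c1@1 c2@6 c3@10, authorship 1....2...3
After op 2 (add_cursor(10)): buffer="ppaqmpkdxp" (len 10), cursors c1@1 c2@6 c3@10 c4@10, authorship 1....2...3
After op 3 (insert('d')): buffer="pdpaqmpdkdxpdd" (len 14), cursors c1@2 c2@8 c3@14 c4@14, authorship 11....22...334
After op 4 (insert('h')): buffer="pdhpaqmpdhkdxpddhh" (len 18), cursors c1@3 c2@10 c3@18 c4@18, authorship 111....222...33434
After op 5 (insert('f')): buffer="pdhfpaqmpdhfkdxpddhhff" (len 22), cursors c1@4 c2@12 c3@22 c4@22, authorship 1111....2222...3343434
After op 6 (move_right): buffer="pdhfpaqmpdhfkdxpddhhff" (len 22), cursors c1@5 c2@13 c3@22 c4@22, authorship 1111....2222...3343434
After op 7 (insert('m')): buffer="pdhfpmaqmpdhfkmdxpddhhffmm" (len 26), cursors c1@6 c2@15 c3@26 c4@26, authorship 1111.1...2222.2..334343434
Authorship (.=original, N=cursor N): 1 1 1 1 . 1 . . . 2 2 2 2 . 2 . . 3 3 4 3 4 3 4 3 4
Index 5: author = 1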